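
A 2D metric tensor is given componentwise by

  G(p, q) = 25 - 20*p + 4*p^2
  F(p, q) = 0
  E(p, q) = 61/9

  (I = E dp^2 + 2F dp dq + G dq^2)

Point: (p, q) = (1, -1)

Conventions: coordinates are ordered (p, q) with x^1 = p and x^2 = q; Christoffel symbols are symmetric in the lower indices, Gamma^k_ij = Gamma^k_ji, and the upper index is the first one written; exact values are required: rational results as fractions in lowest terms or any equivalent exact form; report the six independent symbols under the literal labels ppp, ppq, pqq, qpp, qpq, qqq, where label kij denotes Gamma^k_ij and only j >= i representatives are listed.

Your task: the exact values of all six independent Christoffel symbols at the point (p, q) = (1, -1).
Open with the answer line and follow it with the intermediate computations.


Answer: Gamma_ppp = 0, Gamma_ppq = 0, Gamma_pqq = 54/61, Gamma_qpp = 0, Gamma_qpq = -2/3, Gamma_qqq = 0

E = 61/9, F = 0, G = 9 at the point
E_p = 0, E_q = 0, F_p = 0, F_q = 0, G_p = -12, G_q = 0
EG - F^2 = 61;  g^inv = (1/61) * [[9, 0], [0, 61/9]]
first-kind symbols [ij,l] = (1/2)(d_i g_jl + d_j g_il - d_l g_ij): [pp,p] = E_p/2 = 0, [pp,q] = F_p - E_q/2 = 0, [pq,p] = E_q/2 = 0, [pq,q] = G_p/2 = -6, [qq,p] = F_q - G_p/2 = 6, [qq,q] = G_q/2 = 0
Gamma^p_ij = (G*[ij,p] - F*[ij,q])/(EG - F^2), Gamma^q_ij = (E*[ij,q] - F*[ij,p])/(EG - F^2)


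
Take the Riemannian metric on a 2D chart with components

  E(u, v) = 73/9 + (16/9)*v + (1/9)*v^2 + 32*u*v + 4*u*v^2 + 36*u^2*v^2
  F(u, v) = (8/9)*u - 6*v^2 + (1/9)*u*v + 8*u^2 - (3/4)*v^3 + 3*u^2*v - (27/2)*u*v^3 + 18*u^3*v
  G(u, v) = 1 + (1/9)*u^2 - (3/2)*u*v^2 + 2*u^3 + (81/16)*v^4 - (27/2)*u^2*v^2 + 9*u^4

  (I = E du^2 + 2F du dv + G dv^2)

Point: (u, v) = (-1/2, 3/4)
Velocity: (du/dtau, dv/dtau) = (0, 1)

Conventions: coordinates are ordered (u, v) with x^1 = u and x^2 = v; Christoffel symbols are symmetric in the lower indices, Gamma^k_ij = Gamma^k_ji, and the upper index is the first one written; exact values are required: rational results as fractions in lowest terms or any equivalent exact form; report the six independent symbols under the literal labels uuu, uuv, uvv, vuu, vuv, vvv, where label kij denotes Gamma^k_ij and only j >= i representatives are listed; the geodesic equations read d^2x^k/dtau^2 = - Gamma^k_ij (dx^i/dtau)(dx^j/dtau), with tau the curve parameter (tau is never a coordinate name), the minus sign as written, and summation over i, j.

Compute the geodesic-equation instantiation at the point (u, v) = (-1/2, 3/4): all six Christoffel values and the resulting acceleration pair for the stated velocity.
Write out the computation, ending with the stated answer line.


E = 13/9, F = -131/288, G = 54025/36864 at the point
E_u = 6, E_v = -32/9, F_u = -5585/1152, F_v = -31/72, G_u = 131/36, G_v = 1179/256
EG - F^2 = 70409/36864;  g^inv = (36864/70409) * [[54025/36864, 131/288], [131/288, 13/9]]
first-kind symbols [ij,l] = (1/2)(d_i g_jl + d_j g_il - d_l g_ij): [uu,u] = E_u/2 = 3, [uu,v] = F_u - E_v/2 = -393/128, [uv,u] = E_v/2 = -16/9, [uv,v] = G_u/2 = 131/72, [vv,u] = F_v - G_u/2 = -9/4, [vv,v] = G_v/2 = 1179/512
Gamma^u_ij = (G*[ij,u] - F*[ij,v])/(EG - F^2), Gamma^v_ij = (E*[ij,v] - F*[ij,u])/(EG - F^2)
Gamma_uuu = 110592/70409, Gamma_uuv = -65536/70409, Gamma_uvv = -82944/70409, Gamma_vuu = -113184/70409, Gamma_vuv = 67072/70409, Gamma_vvv = 84888/70409
d^2u/dtau^2 = -(Gamma_uuu*(0)^2 + 2*Gamma_uuv*(0)*(1) + Gamma_uvv*(1)^2) = 82944/70409
d^2v/dtau^2 = -(Gamma_vuu*(0)^2 + 2*Gamma_vuv*(0)*(1) + Gamma_vvv*(1)^2) = -84888/70409

Answer: Gamma_uuu = 110592/70409, Gamma_uuv = -65536/70409, Gamma_uvv = -82944/70409, Gamma_vuu = -113184/70409, Gamma_vuv = 67072/70409, Gamma_vvv = 84888/70409; accelerations (d^2u/dtau^2, d^2v/dtau^2) = (82944/70409, -84888/70409)


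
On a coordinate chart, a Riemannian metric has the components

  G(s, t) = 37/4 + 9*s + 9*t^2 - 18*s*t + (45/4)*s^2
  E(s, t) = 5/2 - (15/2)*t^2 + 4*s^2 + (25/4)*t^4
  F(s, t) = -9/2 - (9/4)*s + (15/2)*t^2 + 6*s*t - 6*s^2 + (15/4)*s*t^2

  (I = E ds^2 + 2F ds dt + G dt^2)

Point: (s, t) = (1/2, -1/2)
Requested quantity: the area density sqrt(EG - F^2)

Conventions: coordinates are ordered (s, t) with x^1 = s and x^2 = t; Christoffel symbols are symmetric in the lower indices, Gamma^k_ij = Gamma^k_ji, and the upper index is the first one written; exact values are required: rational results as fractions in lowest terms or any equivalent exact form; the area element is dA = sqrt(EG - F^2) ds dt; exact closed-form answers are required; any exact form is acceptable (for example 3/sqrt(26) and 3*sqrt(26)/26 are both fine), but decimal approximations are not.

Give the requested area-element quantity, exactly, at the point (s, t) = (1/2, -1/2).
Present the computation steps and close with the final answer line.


E = 129/64, F = -201/32, G = 373/16; EG - F^2 = 1929/256

Answer: sqrt(EG - F^2) = sqrt(1929)/16


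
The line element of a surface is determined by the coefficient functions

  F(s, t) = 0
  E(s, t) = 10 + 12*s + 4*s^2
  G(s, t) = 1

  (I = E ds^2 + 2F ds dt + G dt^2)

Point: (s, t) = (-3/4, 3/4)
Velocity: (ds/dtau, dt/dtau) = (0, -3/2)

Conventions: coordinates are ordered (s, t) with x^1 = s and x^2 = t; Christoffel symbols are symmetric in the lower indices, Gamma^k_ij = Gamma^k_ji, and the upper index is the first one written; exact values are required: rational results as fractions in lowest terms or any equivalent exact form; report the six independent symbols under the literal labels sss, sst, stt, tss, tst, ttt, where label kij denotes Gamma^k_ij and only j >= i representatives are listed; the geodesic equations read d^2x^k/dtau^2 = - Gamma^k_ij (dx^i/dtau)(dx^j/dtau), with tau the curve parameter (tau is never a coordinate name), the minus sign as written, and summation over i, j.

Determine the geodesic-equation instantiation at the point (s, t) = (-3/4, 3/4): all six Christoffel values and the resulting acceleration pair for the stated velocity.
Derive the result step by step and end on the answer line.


E = 13/4, F = 0, G = 1 at the point
E_s = 6, E_t = 0, F_s = 0, F_t = 0, G_s = 0, G_t = 0
EG - F^2 = 13/4;  g^inv = (4/13) * [[1, 0], [0, 13/4]]
first-kind symbols [ij,l] = (1/2)(d_i g_jl + d_j g_il - d_l g_ij): [ss,s] = E_s/2 = 3, [ss,t] = F_s - E_t/2 = 0, [st,s] = E_t/2 = 0, [st,t] = G_s/2 = 0, [tt,s] = F_t - G_s/2 = 0, [tt,t] = G_t/2 = 0
Gamma^s_ij = (G*[ij,s] - F*[ij,t])/(EG - F^2), Gamma^t_ij = (E*[ij,t] - F*[ij,s])/(EG - F^2)
Gamma_sss = 12/13, Gamma_sst = 0, Gamma_stt = 0, Gamma_tss = 0, Gamma_tst = 0, Gamma_ttt = 0
d^2s/dtau^2 = -(Gamma_sss*(0)^2 + 2*Gamma_sst*(0)*(-3/2) + Gamma_stt*(-3/2)^2) = 0
d^2t/dtau^2 = -(Gamma_tss*(0)^2 + 2*Gamma_tst*(0)*(-3/2) + Gamma_ttt*(-3/2)^2) = 0

Answer: Gamma_sss = 12/13, Gamma_sst = 0, Gamma_stt = 0, Gamma_tss = 0, Gamma_tst = 0, Gamma_ttt = 0; accelerations (d^2s/dtau^2, d^2t/dtau^2) = (0, 0)


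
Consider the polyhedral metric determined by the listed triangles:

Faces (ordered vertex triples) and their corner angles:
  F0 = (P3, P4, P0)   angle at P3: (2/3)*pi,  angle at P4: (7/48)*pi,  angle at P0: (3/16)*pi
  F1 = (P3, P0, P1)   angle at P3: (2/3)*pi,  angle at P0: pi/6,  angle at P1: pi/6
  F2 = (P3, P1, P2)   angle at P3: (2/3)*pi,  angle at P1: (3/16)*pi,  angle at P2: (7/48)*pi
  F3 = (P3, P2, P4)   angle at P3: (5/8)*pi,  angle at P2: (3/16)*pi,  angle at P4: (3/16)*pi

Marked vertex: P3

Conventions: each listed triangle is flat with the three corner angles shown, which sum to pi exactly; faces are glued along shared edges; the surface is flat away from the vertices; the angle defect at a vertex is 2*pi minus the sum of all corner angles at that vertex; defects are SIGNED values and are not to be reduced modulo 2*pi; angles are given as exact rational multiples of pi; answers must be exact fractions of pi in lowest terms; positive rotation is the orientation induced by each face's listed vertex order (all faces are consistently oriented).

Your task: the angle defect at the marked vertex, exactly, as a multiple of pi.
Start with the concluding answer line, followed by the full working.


Answer: defect(P3) = (-5/8)*pi

Sum of corner angles at P3: (21/8)*pi
defect = 2*pi - (21/8)*pi


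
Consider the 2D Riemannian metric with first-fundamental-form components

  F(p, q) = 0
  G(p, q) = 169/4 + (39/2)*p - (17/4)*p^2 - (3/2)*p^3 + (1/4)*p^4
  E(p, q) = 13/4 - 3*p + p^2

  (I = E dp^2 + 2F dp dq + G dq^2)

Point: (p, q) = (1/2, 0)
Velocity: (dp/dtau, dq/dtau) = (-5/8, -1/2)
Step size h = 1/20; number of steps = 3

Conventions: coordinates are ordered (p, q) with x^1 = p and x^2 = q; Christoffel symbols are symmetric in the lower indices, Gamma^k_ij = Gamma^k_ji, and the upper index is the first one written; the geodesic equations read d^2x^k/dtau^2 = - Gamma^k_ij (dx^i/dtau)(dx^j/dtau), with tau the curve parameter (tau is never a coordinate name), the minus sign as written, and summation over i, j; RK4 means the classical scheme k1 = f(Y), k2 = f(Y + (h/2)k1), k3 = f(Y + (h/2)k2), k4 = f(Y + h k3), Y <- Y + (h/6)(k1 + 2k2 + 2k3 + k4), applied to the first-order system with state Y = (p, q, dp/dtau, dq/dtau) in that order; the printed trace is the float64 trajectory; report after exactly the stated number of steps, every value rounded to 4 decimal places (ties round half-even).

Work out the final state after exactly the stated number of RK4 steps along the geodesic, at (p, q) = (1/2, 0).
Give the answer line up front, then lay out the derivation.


Answer: p = 0.4182, q = -0.0759, dp/dtau = -0.4666, dq/dtau = -0.5122

f(Y) = (dp/dtau, dq/dtau, -Gamma^p_ij Y'^i Y'^j, -Gamma^q_ij Y'^i Y'^j) with the Gammas evaluated at the stage position; h = 0.050000; intermediate values shown to 6 dp
step 0: p = 0.5000, q = 0.0000, dp/dtau = -0.6250, dq/dtau = -0.5000
step 1:
  k1: at (p, q) = (0.500000, 0.000000), (dp/dtau, dq/dtau) = (-0.625000, -0.500000); Gamma_ppp = -0.500000, Gamma_ppq = 0.000000, Gamma_pqq = -3.562500, Gamma_qpp = 0.000000, Gamma_qpq = 0.140351, Gamma_qqq = 0.000000; k1 = (-0.625000, -0.500000, 1.085938, -0.087719)
  k2: at (p, q) = (0.484375, -0.012500), (dp/dtau, dq/dtau) = (-0.597852, -0.502193); Gamma_ppp = -0.499940, Gamma_ppq = 0.000000, Gamma_pqq = -3.554199, Gamma_qpp = 0.000000, Gamma_qpq = 0.142860, Gamma_qqq = 0.000000; k2 = (-0.597852, -0.502193, 1.075053, -0.085783)
  k3: at (p, q) = (0.485054, -0.012555), (dp/dtau, dq/dtau) = (-0.598124, -0.502145); Gamma_ppp = -0.499945, Gamma_ppq = 0.000000, Gamma_pqq = -3.554580, Gamma_qpp = 0.000000, Gamma_qpq = 0.142750, Gamma_qqq = 0.000000; k3 = (-0.598124, -0.502145, 1.075141, -0.085749)
  k4: at (p, q) = (0.470094, -0.025107), (dp/dtau, dq/dtau) = (-0.571243, -0.504287); Gamma_ppp = -0.499783, Gamma_ppq = 0.000000, Gamma_pqq = -3.545784, Gamma_qpp = 0.000000, Gamma_qpq = 0.145167, Gamma_qqq = 0.000000; k4 = (-0.571243, -0.504287, 1.064802, -0.083637)
  Y <- Y + (h/6)(k1 + 2k2 + 2k3 + k4): p = 0.4701, q = -0.0251, dp/dtau = -0.5712, dq/dtau = -0.5043
step 2:
  k1: at (p, q) = (0.470098, -0.025108), (dp/dtau, dq/dtau) = (-0.571241, -0.504287); Gamma_ppp = -0.499783, Gamma_ppq = 0.000000, Gamma_pqq = -3.545787, Gamma_qpp = 0.000000, Gamma_qpq = 0.145166, Gamma_qqq = 0.000000; k1 = (-0.571241, -0.504287, 1.064799, -0.083636)
  k2: at (p, q) = (0.455817, -0.037715), (dp/dtau, dq/dtau) = (-0.544621, -0.506378); Gamma_ppp = -0.499533, Gamma_ppq = 0.000000, Gamma_pqq = -3.536615, Gamma_qpp = 0.000000, Gamma_qpq = 0.147487, Gamma_qqq = 0.000000; k2 = (-0.544621, -0.506378, 1.055020, -0.081349)
  k3: at (p, q) = (0.456483, -0.037767), (dp/dtau, dq/dtau) = (-0.544865, -0.506321); Gamma_ppp = -0.499547, Gamma_ppq = 0.000000, Gamma_pqq = -3.537059, Gamma_qpp = 0.000000, Gamma_qpq = 0.147378, Gamma_qqq = 0.000000; k3 = (-0.544865, -0.506321, 1.055067, -0.081316)
  k4: at (p, q) = (0.442855, -0.050424), (dp/dtau, dq/dtau) = (-0.518487, -0.508353); Gamma_ppp = -0.499229, Gamma_ppq = 0.000000, Gamma_pqq = -3.527663, Gamma_qpp = 0.000000, Gamma_qpq = 0.149605, Gamma_qqq = 0.000000; k4 = (-0.518487, -0.508353, 1.045834, -0.078864)
  Y <- Y + (h/6)(k1 + 2k2 + 2k3 + k4): p = 0.4429, q = -0.0504, dp/dtau = -0.5185, dq/dtau = -0.5084
step 3:
  k1: at (p, q) = (0.442859, -0.050425), (dp/dtau, dq/dtau) = (-0.518484, -0.508352); Gamma_ppp = -0.499229, Gamma_ppq = 0.000000, Gamma_pqq = -3.527666, Gamma_qpp = 0.000000, Gamma_qpq = 0.149605, Gamma_qqq = 0.000000; k1 = (-0.518484, -0.508352, 1.045831, -0.078863)
  k2: at (p, q) = (0.429897, -0.063134), (dp/dtau, dq/dtau) = (-0.492338, -0.510324); Gamma_ppp = -0.498855, Gamma_ppq = 0.000000, Gamma_pqq = -3.518141, Gamma_qpp = 0.000000, Gamma_qpq = 0.151735, Gamma_qqq = 0.000000; k2 = (-0.492338, -0.510324, 1.037151, -0.076247)
  k3: at (p, q) = (0.430551, -0.063183), (dp/dtau, dq/dtau) = (-0.492555, -0.510258); Gamma_ppp = -0.498875, Gamma_ppq = 0.000000, Gamma_pqq = -3.518635, Gamma_qpp = 0.000000, Gamma_qpq = 0.151627, Gamma_qqq = 0.000000; k3 = (-0.492555, -0.510258, 1.037156, -0.076217)
  k4: at (p, q) = (0.418231, -0.075938), (dp/dtau, dq/dtau) = (-0.466626, -0.512163); Gamma_ppp = -0.498460, Gamma_ppq = 0.000000, Gamma_pqq = -3.509100, Gamma_qpp = 0.000000, Gamma_qpq = 0.153663, Gamma_qqq = 0.000000; k4 = (-0.466626, -0.512163, 1.029010, -0.073447)
  Y <- Y + (h/6)(k1 + 2k2 + 2k3 + k4): p = 0.4182, q = -0.0759, dp/dtau = -0.4666, dq/dtau = -0.5122


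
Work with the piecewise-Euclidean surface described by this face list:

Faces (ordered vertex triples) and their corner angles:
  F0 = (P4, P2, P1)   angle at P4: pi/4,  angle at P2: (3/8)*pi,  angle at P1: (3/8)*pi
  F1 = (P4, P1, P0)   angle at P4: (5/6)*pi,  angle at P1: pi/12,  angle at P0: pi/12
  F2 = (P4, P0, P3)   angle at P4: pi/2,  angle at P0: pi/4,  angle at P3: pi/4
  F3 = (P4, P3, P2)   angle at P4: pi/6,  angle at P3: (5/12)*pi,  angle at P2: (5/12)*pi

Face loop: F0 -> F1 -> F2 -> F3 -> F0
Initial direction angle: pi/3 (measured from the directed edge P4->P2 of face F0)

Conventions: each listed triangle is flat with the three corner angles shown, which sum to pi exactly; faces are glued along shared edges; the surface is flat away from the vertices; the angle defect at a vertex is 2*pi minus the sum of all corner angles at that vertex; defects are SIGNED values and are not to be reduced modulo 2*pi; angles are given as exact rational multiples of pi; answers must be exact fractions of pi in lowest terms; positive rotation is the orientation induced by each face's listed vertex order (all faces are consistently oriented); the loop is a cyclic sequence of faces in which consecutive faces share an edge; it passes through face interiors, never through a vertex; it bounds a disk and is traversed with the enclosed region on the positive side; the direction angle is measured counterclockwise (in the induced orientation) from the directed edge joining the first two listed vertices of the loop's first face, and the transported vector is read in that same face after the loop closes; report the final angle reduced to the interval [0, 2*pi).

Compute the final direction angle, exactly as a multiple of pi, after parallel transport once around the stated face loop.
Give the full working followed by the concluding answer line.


enclosed vertex P4: corner angles sum to (7/4)*pi, defect = 2*pi - (7/4)*pi = pi/4
by Gauss-Bonnet the loop rotates the vector by the enclosed defect sum (positive orientation, mod 2*pi)
final angle = pi/3 + pi/4 = (7/12)*pi (mod 2*pi)

Answer: final direction angle = (7/12)*pi


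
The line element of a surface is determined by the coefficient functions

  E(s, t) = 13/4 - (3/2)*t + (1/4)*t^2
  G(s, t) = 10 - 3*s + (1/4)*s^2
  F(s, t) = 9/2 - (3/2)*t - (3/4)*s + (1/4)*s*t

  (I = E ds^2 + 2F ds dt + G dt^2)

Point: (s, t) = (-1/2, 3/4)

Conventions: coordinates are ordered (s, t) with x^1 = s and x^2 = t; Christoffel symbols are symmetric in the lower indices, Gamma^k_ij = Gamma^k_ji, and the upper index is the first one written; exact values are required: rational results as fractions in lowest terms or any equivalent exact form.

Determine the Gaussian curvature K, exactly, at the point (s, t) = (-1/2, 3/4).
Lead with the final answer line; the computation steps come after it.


Answer: K = -1024/674041

E = 145/64, F = 117/32, G = 185/16, EG - F^2 = 821/64 at the point
E_s = 0, E_t = -9/8, F_s = -9/16, F_t = -13/8, G_s = -13/4, G_t = 0
E_tt = 1/2, F_st = 1/4, G_ss = 1/2
The intrinsic route: Brioschi's K = (det M1 - det M2)/(EG - F^2)^2.
M1 = [[-E_tt/2 + F_st - G_ss/2, E_s/2, F_s - E_t/2], [F_t - G_s/2, E, F], [G_t/2, F, G]] = [[-1/4, 0, 0], [0, 145/64, 117/32], [0, 117/32, 185/16]]; det M1 = -821/256
M2 = [[0, E_t/2, G_s/2], [E_t/2, E, F], [G_s/2, F, G]] = [[0, -9/16, -13/8], [-9/16, 145/64, 117/32], [-13/8, 117/32, 185/16]]; det M2 = -757/256
det M1 - det M2 = -1/4; K = -1/4 / (821/64)^2 = -1024/674041


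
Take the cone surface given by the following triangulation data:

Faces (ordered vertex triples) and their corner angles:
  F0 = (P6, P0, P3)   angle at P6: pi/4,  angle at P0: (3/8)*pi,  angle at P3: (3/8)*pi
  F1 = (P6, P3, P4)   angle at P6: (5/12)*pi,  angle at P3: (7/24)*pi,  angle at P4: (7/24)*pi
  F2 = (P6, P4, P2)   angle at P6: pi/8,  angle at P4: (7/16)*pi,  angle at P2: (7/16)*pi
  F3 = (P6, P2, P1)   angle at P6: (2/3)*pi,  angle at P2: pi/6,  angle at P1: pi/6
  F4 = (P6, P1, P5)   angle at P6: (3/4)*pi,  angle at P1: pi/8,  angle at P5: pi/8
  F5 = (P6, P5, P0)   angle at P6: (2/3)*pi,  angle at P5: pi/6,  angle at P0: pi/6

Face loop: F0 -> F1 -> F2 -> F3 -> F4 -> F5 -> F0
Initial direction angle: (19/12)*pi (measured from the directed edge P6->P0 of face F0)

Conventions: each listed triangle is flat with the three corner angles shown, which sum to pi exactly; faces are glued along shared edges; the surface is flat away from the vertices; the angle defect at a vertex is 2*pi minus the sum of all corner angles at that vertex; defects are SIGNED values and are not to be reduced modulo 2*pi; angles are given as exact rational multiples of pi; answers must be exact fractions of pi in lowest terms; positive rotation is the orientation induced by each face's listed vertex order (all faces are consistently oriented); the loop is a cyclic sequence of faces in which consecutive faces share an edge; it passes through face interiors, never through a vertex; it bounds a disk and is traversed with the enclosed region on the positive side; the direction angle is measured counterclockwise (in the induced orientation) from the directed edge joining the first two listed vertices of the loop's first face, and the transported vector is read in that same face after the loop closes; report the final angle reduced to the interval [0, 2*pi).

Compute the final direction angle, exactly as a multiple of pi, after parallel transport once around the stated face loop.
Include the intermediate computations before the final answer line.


enclosed vertex P6: corner angles sum to (23/8)*pi, defect = 2*pi - (23/8)*pi = (-7/8)*pi
final direction = starting direction + enclosed defect total, reduced mod 2*pi (induced orientation)
final angle = (19/12)*pi - (7/8)*pi = (17/24)*pi (mod 2*pi)

Answer: final direction angle = (17/24)*pi


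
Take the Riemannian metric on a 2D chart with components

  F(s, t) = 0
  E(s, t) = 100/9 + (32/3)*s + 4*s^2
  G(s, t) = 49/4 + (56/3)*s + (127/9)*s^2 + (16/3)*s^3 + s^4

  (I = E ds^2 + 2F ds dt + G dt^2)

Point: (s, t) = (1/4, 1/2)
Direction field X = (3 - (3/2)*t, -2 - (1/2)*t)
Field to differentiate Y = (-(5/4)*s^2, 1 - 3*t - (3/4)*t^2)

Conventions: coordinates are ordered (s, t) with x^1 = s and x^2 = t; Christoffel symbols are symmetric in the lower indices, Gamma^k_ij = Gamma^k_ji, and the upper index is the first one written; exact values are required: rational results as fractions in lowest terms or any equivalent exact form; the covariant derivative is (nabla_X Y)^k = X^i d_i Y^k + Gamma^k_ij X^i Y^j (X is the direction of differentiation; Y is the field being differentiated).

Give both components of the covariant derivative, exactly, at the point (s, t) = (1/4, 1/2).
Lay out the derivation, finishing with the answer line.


E = 505/36, F = 0, G = 41209/2304 at the point
E_s = 38/3, E_t = 0, F_s = 0, F_t = 0, G_s = 3857/144, G_t = 0
EG - F^2 = 20810545/82944;  g^inv = (82944/20810545) * [[41209/2304, 0], [0, 505/36]]
first-kind symbols [ij,l] = (1/2)(d_i g_jl + d_j g_il - d_l g_ij): [ss,s] = E_s/2 = 19/3, [ss,t] = F_s - E_t/2 = 0, [st,s] = E_t/2 = 0, [st,t] = G_s/2 = 3857/288, [tt,s] = F_t - G_s/2 = -3857/288, [tt,t] = G_t/2 = 0
Gamma^s_ij = (G*[ij,s] - F*[ij,t])/(EG - F^2), Gamma^t_ij = (E*[ij,t] - F*[ij,s])/(EG - F^2)
Gamma_sss = 228/505, Gamma_sst = 0, Gamma_stt = -3857/4040, Gamma_tss = 0, Gamma_tst = 152/203, Gamma_ttt = 0
X = (9/4, -9/4), Y = (-5/64, -11/16) at the point

Answer: (nabla_X Y)^s = -765963/258560, (nabla_X Y)^t = 48141/6496


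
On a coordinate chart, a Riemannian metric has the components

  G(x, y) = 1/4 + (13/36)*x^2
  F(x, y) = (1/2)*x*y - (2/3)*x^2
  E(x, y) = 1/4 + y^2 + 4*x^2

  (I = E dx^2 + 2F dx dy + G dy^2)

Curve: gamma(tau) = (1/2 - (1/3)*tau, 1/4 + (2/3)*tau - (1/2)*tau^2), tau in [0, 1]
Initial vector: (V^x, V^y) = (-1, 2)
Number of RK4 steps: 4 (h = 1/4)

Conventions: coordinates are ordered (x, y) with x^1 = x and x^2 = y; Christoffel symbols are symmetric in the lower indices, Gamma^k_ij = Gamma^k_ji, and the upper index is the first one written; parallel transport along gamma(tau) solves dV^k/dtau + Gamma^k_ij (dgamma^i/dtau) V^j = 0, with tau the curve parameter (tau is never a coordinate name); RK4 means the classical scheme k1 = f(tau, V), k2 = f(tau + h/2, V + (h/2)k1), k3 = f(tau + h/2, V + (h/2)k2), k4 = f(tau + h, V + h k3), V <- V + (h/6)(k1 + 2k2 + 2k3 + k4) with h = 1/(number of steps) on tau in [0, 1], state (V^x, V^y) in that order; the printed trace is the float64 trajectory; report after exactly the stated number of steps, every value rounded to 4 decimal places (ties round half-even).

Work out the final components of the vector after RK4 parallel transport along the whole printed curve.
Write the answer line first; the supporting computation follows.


Answer: V^x = -1.0062, V^y = 3.1942

gamma'(tau) = (-1/3, 2/3 - tau); f(tau, V)^k = -Gamma^k_ij(gamma(tau)) gamma'^i(tau) V^j; h = 1/4; intermediate values shown to 6 dp
curve data and Christoffel symbols at the stage parameters:
  tau = 0.000000: gamma = (0.500000, 0.250000), gamma' = (-0.333333, 0.666667); Gamma_xxx = 1.372510, Gamma_xxy = 0.238380, Gamma_xyy = 0.054228, Gamma_yxx = -1.906375, Gamma_yxy = 0.603586, Gamma_yyy = 0.016600
  tau = 0.125000: gamma = (0.458333, 0.325521), gamma' = (-0.333333, 0.541667); Gamma_xxx = 1.418230, Gamma_xxy = 0.303241, Gamma_xyy = 0.053806, Gamma_yxx = -2.090023, Gamma_yxy = 0.568823, Gamma_yyy = 0.010807
  tau = 0.250000: gamma = (0.416667, 0.385417), gamma' = (-0.333333, 0.416667); Gamma_xxx = 1.452605, Gamma_xxy = 0.369589, Gamma_xyy = 0.053142, Gamma_yxx = -2.228306, Gamma_yxy = 0.523080, Gamma_yyy = 0.006024
  tau = 0.375000: gamma = (0.375000, 0.429688), gamma' = (-0.333333, 0.291667); Gamma_xxx = 1.473747, Gamma_xxy = 0.437130, Gamma_xyy = 0.052263, Gamma_yxx = -2.312027, Gamma_yxy = 0.469376, Gamma_yyy = 0.002291
  tau = 0.500000: gamma = (0.333333, 0.458333), gamma' = (-0.333333, 0.166667); Gamma_xxx = 1.480060, Gamma_xxy = 0.505666, Gamma_xyy = 0.051185, Gamma_yxx = -2.333618, Gamma_yxy = 0.410859, Gamma_yyy = -0.000408
  tau = 0.625000: gamma = (0.291667, 0.471354), gamma' = (-0.333333, 0.041667); Gamma_xxx = 1.469847, Gamma_xxy = 0.574973, Gamma_xyy = 0.049892, Gamma_yxx = -2.287845, Gamma_yxy = 0.350561, Gamma_yyy = -0.002137
  tau = 0.750000: gamma = (0.250000, 0.468750), gamma' = (-0.333333, -0.083333); Gamma_xxx = 1.440505, Gamma_xxy = 0.644441, Gamma_xyy = 0.048314, Gamma_yxx = -2.172261, Gamma_yxy = 0.291189, Gamma_yyy = -0.003000
  tau = 0.875000: gamma = (0.208333, 0.450521), gamma' = (-0.333333, -0.208333); Gamma_xxx = 1.387045, Gamma_xxy = 0.712269, Gamma_xyy = 0.046270, Gamma_yxx = -1.987392, Gamma_yxy = 0.234931, Gamma_yyy = -0.003134
  tau = 1.000000: gamma = (0.166667, 0.416667), gamma' = (-0.333333, -0.333333); Gamma_xxx = 1.299382, Gamma_xxy = 0.773668, Gamma_xyy = 0.043372, Gamma_yxx = -1.736757, Gamma_yxy = 0.183243, Gamma_yyy = -0.002703
step 0: V^x = -1.0000, V^y = 2.0000
step 1: k1 = (-0.211967, 1.418105), k2 = (-0.160039, 1.431490), k3 = (-0.157917, 1.425275), k4 = (-0.105127, 1.403580); V <- V + (h/6)(k1 + 2k2 + 2k3 + k4): V^x = -1.0397, V^y = 2.3556
step 2: k1 = (-0.105272, 1.403683), k2 = (-0.052761, 1.349879), k3 = (-0.051251, 1.342874), k4 = (0.000122, 1.259572); V <- V + (h/6)(k1 + 2k2 + 2k3 + k4): V^x = -1.0528, V^y = 2.6910
step 3: k1 = (-0.000031, 1.259724), k2 = (0.049430, 1.151336), k3 = (0.049743, 1.144946), k4 = (0.096139, 1.016274); V <- V + (h/6)(k1 + 2k2 + 2k3 + k4): V^x = -1.0405, V^y = 2.9772
step 4: k1 = (0.096040, 1.016387), k2 = (0.138807, 0.872062), k3 = (0.137615, 0.867382), k4 = (0.174663, 0.713206); V <- V + (h/6)(k1 + 2k2 + 2k3 + k4): V^x = -1.0062, V^y = 3.1942


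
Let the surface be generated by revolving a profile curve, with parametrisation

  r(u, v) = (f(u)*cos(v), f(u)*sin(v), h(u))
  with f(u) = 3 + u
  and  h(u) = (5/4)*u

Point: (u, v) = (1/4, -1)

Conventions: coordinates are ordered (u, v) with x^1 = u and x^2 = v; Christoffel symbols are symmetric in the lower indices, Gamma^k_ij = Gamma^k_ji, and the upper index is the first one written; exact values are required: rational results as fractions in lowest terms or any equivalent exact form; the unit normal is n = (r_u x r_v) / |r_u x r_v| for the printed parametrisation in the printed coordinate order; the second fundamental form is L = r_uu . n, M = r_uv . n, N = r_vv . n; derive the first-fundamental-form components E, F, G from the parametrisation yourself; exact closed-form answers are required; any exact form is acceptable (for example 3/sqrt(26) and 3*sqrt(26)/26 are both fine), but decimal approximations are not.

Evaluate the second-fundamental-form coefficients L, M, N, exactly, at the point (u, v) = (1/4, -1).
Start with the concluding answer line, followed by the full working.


Answer: L = 0, M = 0, N = 65*sqrt(41)/164

f = 13/4, f' = 1, f'' = 0, h' = 5/4, h'' = 0
E = 41/16, F = 0, G = 169/16; answer radicand W^2 = 41/16
unnormalised second-form numerators: l = 0, m = 0, n = 65/16; L = l/sqrt(41/16), and similarly M = m/sqrt(W^2), N = n/sqrt(W^2)


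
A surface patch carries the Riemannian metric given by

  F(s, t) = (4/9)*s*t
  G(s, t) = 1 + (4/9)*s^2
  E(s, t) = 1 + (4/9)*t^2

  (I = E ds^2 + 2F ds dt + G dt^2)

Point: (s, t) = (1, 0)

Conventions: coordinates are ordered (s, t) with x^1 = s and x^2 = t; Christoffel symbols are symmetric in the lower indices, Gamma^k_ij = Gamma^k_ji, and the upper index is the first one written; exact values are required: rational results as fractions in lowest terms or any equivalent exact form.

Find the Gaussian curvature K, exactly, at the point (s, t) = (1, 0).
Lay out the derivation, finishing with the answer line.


E = 1, F = 0, G = 13/9, EG - F^2 = 13/9 at the point
E_s = 0, E_t = 0, F_s = 0, F_t = 4/9, G_s = 8/9, G_t = 0
E_tt = 8/9, F_st = 4/9, G_ss = 8/9
By Brioschi, K is (det M1 - det M2) divided by (EG - F^2) squared.
M1 = [[-E_tt/2 + F_st - G_ss/2, E_s/2, F_s - E_t/2], [F_t - G_s/2, E, F], [G_t/2, F, G]] = [[-4/9, 0, 0], [0, 1, 0], [0, 0, 13/9]]; det M1 = -52/81
M2 = [[0, E_t/2, G_s/2], [E_t/2, E, F], [G_s/2, F, G]] = [[0, 0, 4/9], [0, 1, 0], [4/9, 0, 13/9]]; det M2 = -16/81
det M1 - det M2 = -4/9; K = -4/9 / (13/9)^2 = -36/169

Answer: K = -36/169


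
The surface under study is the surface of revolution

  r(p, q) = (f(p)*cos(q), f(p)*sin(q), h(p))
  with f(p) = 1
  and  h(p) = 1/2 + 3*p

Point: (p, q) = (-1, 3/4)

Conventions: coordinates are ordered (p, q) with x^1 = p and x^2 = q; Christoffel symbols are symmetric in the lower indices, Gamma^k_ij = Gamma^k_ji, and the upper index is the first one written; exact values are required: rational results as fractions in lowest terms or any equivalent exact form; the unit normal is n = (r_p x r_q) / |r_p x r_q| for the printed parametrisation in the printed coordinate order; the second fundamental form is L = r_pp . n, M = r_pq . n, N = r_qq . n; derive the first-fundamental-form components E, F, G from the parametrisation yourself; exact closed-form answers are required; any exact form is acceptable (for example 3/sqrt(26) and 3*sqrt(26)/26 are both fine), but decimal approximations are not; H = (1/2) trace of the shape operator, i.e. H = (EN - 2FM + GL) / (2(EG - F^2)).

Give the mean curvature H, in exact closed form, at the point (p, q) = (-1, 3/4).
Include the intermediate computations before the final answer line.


f = 1, f' = 0, f'' = 0, h' = 3, h'' = 0
E = 9, F = 0, G = 1; answer radicand W^2 = 9
unnormalised second-form numerators: l = 0, m = 0, n = 3; L = l/sqrt(9), and similarly M = m/sqrt(W^2), N = n/sqrt(W^2)
H = (E*n - 2*F*m + G*l) / (2*(EG - F^2)*sqrt(W^2)); E*n - 2*F*m + G*l = 27, EG - F^2 = 9, so H = (3/2)/sqrt(9)

Answer: H = 1/2


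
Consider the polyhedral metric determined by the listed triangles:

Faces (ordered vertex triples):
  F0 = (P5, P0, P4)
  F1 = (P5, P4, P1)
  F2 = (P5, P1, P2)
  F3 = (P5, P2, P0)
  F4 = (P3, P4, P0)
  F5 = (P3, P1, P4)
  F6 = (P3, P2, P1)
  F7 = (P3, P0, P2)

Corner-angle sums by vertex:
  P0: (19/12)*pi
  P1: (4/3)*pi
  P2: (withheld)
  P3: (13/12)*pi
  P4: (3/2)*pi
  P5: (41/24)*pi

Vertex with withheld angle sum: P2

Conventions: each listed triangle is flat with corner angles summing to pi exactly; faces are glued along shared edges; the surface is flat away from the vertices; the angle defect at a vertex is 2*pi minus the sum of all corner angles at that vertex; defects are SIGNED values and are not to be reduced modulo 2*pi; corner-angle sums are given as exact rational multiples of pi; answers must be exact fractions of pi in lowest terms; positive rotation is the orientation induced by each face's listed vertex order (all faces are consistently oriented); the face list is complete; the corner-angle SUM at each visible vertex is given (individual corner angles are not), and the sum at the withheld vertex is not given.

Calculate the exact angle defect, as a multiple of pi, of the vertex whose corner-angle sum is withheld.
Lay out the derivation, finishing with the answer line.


V = 6, E = 12, F = 8; chi = V - E + F = 2
Gauss-Bonnet: total defect = 2*pi*chi = 4*pi; visible defects sum to (67/24)*pi

Answer: defect(P2) = (29/24)*pi


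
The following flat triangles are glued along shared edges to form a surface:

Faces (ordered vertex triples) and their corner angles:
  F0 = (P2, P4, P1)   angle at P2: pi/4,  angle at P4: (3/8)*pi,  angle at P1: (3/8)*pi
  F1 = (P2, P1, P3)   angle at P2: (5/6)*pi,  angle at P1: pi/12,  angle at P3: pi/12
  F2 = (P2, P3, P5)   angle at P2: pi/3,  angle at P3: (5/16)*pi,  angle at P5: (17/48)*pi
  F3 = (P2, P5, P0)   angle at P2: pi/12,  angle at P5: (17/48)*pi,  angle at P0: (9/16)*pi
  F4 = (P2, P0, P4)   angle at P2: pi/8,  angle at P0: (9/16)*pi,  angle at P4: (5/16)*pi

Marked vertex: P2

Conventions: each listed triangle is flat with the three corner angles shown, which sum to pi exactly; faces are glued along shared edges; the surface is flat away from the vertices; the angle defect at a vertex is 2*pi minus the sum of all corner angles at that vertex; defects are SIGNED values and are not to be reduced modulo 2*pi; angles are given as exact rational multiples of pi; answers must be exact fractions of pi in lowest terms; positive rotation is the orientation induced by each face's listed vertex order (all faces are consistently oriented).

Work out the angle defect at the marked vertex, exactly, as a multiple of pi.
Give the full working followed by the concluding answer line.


Sum of corner angles at P2: (13/8)*pi
defect = 2*pi - (13/8)*pi

Answer: defect(P2) = (3/8)*pi


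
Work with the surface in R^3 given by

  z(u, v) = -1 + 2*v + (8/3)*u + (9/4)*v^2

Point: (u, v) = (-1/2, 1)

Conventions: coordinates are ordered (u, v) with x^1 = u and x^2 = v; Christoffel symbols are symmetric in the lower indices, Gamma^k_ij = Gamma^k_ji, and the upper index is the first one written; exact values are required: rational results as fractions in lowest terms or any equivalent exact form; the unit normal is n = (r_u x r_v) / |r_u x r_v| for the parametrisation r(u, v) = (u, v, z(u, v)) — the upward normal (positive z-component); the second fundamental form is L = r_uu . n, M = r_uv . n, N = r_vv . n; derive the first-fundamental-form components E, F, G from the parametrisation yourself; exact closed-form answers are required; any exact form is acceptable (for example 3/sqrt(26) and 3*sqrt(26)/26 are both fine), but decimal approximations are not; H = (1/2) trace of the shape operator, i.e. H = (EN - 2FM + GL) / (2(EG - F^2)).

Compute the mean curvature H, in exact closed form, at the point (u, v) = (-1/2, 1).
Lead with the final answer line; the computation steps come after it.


Answer: H = 3942*sqrt(37)/469567

z_u = 8/3, z_v = 13/2, z_uu = 0, z_uv = 0, z_vv = 9/2
E = 73/9, F = 52/3, G = 173/4; answer radicand W^2 = 1813/36
unnormalised second-form numerators: l = 0, m = 0, n = 9/2; L = l/sqrt(1813/36), and similarly M = m/sqrt(W^2), N = n/sqrt(W^2)
H = (E*n - 2*F*m + G*l) / (2*(EG - F^2)*sqrt(W^2)); E*n - 2*F*m + G*l = 73/2, EG - F^2 = 1813/36, so H = (657/1813)/sqrt(1813/36)


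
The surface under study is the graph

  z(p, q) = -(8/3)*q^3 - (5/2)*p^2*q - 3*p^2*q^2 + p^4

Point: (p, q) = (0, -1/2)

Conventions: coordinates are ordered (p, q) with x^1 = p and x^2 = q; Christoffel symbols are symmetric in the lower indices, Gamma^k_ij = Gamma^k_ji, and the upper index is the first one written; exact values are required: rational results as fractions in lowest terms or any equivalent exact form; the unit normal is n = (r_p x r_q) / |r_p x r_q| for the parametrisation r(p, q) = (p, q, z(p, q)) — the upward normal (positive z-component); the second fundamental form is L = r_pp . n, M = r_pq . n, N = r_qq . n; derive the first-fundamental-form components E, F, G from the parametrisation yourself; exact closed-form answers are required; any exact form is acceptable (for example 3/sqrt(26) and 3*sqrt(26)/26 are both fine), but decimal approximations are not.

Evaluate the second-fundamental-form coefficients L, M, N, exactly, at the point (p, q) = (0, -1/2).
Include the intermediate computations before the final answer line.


z_p = 0, z_q = -2, z_pp = 1, z_pq = 0, z_qq = 8
E = 1, F = 0, G = 5; answer radicand W^2 = 5
unnormalised second-form numerators: l = 1, m = 0, n = 8; L = l/sqrt(5), and similarly M = m/sqrt(W^2), N = n/sqrt(W^2)

Answer: L = sqrt(5)/5, M = 0, N = 8*sqrt(5)/5


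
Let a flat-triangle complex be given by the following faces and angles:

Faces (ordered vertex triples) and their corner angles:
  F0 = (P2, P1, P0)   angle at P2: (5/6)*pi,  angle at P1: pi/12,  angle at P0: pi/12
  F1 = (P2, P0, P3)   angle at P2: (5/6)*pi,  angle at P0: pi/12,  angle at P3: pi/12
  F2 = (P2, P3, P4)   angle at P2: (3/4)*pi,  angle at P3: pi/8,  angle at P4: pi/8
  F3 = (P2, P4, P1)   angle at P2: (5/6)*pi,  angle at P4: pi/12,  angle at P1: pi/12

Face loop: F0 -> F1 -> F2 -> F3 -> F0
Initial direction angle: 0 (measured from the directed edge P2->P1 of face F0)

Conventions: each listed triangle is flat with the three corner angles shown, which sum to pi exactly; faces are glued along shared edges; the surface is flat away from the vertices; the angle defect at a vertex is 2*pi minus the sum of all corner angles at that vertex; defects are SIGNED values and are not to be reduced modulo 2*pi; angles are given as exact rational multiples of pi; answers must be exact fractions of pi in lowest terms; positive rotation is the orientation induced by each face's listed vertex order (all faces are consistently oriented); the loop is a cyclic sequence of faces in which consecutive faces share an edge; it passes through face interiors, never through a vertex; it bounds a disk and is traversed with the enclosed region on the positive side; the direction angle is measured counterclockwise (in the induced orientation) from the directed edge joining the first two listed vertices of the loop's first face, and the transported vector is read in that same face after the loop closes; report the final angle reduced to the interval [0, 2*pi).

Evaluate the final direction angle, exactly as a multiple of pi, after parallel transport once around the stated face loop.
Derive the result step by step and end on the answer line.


enclosed vertex P2: corner angles sum to (13/4)*pi, defect = 2*pi - (13/4)*pi = (-5/4)*pi
the final direction is the initial angle plus the enclosed defects, taken mod 2*pi in the induced orientation
final angle = 0 - (5/4)*pi = (3/4)*pi (mod 2*pi)

Answer: final direction angle = (3/4)*pi


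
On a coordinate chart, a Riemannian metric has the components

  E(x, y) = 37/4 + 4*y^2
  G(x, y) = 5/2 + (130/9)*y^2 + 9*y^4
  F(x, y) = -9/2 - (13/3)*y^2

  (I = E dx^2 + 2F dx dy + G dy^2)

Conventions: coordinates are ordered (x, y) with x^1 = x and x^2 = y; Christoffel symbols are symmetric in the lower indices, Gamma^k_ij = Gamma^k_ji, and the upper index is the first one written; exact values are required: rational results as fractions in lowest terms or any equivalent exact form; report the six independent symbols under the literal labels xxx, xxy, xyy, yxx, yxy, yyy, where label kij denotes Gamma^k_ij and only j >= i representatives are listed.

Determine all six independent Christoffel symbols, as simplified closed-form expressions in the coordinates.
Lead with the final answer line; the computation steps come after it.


Answer: Gamma_xxx = (-1248*y^3 - 1296*y)/(2592*y^6 + 8802*y^4 + 7532*y^2 + 207), Gamma_xxy = (2592*y^5 + 4160*y^3 + 720*y)/(2592*y^6 + 8802*y^4 + 7532*y^2 + 207), Gamma_xyy = (3976*y^3 + 9360*y)/(7776*y^6 + 26406*y^4 + 22596*y^2 + 621), Gamma_yxx = (-1152*y^3 - 2664*y)/(2592*y^6 + 8802*y^4 + 7532*y^2 + 207), Gamma_yxy = (1248*y^3 + 1296*y)/(2592*y^6 + 8802*y^4 + 7532*y^2 + 207), Gamma_yyy = (5184*y^5 + 13444*y^3 + 6812*y)/(2592*y^6 + 8802*y^4 + 7532*y^2 + 207)

E = 37/4 + 4*y^2; F = -9/2 - (13/3)*y^2; G = 5/2 + (130/9)*y^2 + 9*y^4
Gamma^k_ij = (1/2) g^{kl} (d_i g_jl + d_j g_il - d_l g_ij), with g^inv = (1/(EG-F^2)) [[G, -F], [-F, E]]
first partials: E_x = 0, E_y = 8*y, F_x = 0, F_y = -(26/3)*y, G_x = 0, G_y = (260/9)*y + 36*y^3
D = EG - F^2 = 23/8 + (1883/18)*y^2 + (489/4)*y^4 + 36*y^6
expanded: Gamma^x_xx = (G E_x - 2F F_x + F E_y)/(2D), Gamma^x_xy = (G E_y - F G_x)/(2D), Gamma^x_yy = (2G F_y - G G_x - F G_y)/(2D), Gamma^y_xx = (2E F_x - E E_y - F E_x)/(2D), Gamma^y_xy = (E G_x - F E_y)/(2D), Gamma^y_yy = (E G_y - 2F F_y + F G_x)/(2D); substitute and cancel common factors


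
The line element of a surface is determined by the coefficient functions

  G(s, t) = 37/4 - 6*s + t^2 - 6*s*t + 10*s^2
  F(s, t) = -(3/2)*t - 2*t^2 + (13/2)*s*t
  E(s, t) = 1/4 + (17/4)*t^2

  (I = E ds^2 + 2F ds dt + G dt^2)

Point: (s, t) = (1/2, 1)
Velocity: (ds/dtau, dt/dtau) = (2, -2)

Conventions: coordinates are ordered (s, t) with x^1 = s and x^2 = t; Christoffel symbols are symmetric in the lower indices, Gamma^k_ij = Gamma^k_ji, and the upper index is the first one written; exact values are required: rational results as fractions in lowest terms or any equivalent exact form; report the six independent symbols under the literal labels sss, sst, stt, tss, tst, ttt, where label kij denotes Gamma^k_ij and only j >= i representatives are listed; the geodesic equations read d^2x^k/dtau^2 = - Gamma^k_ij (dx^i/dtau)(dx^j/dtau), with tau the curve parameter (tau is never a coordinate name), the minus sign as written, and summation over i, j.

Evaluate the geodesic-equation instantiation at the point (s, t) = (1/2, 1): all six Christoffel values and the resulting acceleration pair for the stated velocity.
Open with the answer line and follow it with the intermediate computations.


Answer: Gamma_sss = 9/485, Gamma_sst = 91/97, Gamma_stt = -137/485, Gamma_tss = 162/485, Gamma_tst = -11/97, Gamma_ttt = -41/485; accelerations (d^2s/dtau^2, d^2t/dtau^2) = (4152/485, -924/485)

E = 9/2, F = -1/4, G = 27/4 at the point
E_s = 0, E_t = 17/2, F_s = 13/2, F_t = -9/4, G_s = -2, G_t = -1
EG - F^2 = 485/16;  g^inv = (16/485) * [[27/4, 1/4], [1/4, 9/2]]
first-kind symbols [ij,l] = (1/2)(d_i g_jl + d_j g_il - d_l g_ij): [ss,s] = E_s/2 = 0, [ss,t] = F_s - E_t/2 = 9/4, [st,s] = E_t/2 = 17/4, [st,t] = G_s/2 = -1, [tt,s] = F_t - G_s/2 = -5/4, [tt,t] = G_t/2 = -1/2
Gamma^s_ij = (G*[ij,s] - F*[ij,t])/(EG - F^2), Gamma^t_ij = (E*[ij,t] - F*[ij,s])/(EG - F^2)
Gamma_sss = 9/485, Gamma_sst = 91/97, Gamma_stt = -137/485, Gamma_tss = 162/485, Gamma_tst = -11/97, Gamma_ttt = -41/485
d^2s/dtau^2 = -(Gamma_sss*(2)^2 + 2*Gamma_sst*(2)*(-2) + Gamma_stt*(-2)^2) = 4152/485
d^2t/dtau^2 = -(Gamma_tss*(2)^2 + 2*Gamma_tst*(2)*(-2) + Gamma_ttt*(-2)^2) = -924/485
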